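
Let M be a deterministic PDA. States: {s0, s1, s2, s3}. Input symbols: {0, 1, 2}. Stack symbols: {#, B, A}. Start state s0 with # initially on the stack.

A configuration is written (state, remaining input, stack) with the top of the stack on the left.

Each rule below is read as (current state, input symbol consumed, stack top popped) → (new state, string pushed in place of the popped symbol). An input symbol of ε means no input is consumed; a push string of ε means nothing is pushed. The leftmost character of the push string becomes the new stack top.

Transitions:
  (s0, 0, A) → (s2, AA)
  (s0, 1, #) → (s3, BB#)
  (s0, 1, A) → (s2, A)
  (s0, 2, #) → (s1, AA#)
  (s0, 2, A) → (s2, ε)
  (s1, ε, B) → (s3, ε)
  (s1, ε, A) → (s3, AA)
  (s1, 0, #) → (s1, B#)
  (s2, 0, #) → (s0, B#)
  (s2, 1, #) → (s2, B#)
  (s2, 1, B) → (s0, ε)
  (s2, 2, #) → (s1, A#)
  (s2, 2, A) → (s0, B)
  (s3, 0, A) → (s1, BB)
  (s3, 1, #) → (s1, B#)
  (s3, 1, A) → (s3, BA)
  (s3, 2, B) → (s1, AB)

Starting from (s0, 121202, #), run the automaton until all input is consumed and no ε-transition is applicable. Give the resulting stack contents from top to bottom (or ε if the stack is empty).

(s0, 121202, #) ⊢ (s3, 21202, BB#) ⊢ (s1, 1202, ABB#) ⊢ (s3, 1202, AABB#) ⊢ (s3, 202, BAABB#) ⊢ (s1, 02, ABAABB#) ⊢ (s3, 02, AABAABB#) ⊢ (s1, 2, BBABAABB#) ⊢ (s3, 2, BABAABB#) ⊢ (s1, ε, ABABAABB#) ⊢ (s3, ε, AABABAABB#)
All input consumed in state s3 with stack AABABAABB#.

AABABAABB#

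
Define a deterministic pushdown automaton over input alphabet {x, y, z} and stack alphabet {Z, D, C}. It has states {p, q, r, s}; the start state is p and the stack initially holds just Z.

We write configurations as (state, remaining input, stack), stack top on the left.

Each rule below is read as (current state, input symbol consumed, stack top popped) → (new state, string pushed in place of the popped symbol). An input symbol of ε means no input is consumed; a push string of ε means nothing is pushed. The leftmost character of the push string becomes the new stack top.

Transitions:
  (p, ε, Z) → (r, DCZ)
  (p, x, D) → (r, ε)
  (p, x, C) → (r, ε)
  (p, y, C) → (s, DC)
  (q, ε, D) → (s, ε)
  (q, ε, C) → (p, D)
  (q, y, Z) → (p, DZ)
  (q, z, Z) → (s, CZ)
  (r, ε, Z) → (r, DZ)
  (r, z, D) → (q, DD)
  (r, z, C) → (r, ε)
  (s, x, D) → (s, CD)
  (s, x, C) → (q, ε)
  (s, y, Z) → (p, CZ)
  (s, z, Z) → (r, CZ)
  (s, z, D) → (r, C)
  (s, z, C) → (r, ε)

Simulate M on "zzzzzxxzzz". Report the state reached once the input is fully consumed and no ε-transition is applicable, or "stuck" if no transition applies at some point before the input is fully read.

s

(p, zzzzzxxzzz, Z)
  ε-move, top Z: go to r, push DCZ → (r, zzzzzxxzzz, DCZ)
  read z, top D: go to q, push DD → (q, zzzzxxzzz, DDCZ)
  ε-move, top D: go to s, push ε → (s, zzzzxxzzz, DCZ)
  read z, top D: go to r, push C → (r, zzzxxzzz, CCZ)
  read z, top C: go to r, push ε → (r, zzxxzzz, CZ)
  read z, top C: go to r, push ε → (r, zxxzzz, Z)
  ε-move, top Z: go to r, push DZ → (r, zxxzzz, DZ)
  read z, top D: go to q, push DD → (q, xxzzz, DDZ)
  ε-move, top D: go to s, push ε → (s, xxzzz, DZ)
  read x, top D: go to s, push CD → (s, xzzz, CDZ)
  read x, top C: go to q, push ε → (q, zzz, DZ)
  ε-move, top D: go to s, push ε → (s, zzz, Z)
  read z, top Z: go to r, push CZ → (r, zz, CZ)
  read z, top C: go to r, push ε → (r, z, Z)
  ε-move, top Z: go to r, push DZ → (r, z, DZ)
  read z, top D: go to q, push DD → (q, ε, DDZ)
  ε-move, top D: go to s, push ε → (s, ε, DZ)
All input consumed; M is in state s.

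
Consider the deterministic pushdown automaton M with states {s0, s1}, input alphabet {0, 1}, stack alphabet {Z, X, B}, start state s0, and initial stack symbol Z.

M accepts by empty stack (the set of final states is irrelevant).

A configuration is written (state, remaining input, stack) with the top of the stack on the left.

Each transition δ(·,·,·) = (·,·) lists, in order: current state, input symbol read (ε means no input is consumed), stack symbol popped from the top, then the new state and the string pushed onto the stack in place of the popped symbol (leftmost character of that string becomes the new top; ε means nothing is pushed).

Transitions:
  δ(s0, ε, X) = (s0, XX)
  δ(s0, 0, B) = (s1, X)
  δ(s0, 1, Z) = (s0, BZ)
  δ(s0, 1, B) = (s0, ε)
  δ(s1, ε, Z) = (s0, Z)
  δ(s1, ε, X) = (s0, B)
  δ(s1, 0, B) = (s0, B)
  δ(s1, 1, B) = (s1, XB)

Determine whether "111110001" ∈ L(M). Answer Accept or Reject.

Reject

(s0, 111110001, Z) ⊢ (s0, 11110001, BZ) ⊢ (s0, 1110001, Z) ⊢ (s0, 110001, BZ) ⊢ (s0, 10001, Z) ⊢ (s0, 0001, BZ) ⊢ (s1, 001, XZ) ⊢ (s0, 001, BZ) ⊢ (s1, 01, XZ) ⊢ (s0, 01, BZ) ⊢ (s1, 1, XZ) ⊢ (s0, 1, BZ) ⊢ (s0, ε, Z)
All input consumed; stack is Z, not empty, and no further ε-move applies.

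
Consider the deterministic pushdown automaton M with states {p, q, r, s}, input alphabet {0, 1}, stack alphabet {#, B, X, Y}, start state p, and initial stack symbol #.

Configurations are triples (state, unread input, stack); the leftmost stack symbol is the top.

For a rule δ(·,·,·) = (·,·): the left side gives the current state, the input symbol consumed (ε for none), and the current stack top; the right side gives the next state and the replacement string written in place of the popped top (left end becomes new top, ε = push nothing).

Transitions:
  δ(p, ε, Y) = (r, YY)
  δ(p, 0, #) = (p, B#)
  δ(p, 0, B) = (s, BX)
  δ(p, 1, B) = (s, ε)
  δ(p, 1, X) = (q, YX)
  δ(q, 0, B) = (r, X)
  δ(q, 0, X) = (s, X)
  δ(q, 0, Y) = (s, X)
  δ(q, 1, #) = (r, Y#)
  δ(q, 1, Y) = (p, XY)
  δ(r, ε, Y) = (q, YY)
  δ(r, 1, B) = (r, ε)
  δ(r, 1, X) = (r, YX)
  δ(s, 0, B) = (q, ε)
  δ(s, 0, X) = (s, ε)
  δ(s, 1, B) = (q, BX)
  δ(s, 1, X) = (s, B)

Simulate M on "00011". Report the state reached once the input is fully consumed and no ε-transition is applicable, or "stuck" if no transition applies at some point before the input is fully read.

stuck

(p, 00011, #)
  read 0, top #: go to p, push B# → (p, 0011, B#)
  read 0, top B: go to s, push BX → (s, 011, BX#)
  read 0, top B: go to q, push ε → (q, 11, X#)
No transition for (q, 1, top X); M blocks with input 11 remaining.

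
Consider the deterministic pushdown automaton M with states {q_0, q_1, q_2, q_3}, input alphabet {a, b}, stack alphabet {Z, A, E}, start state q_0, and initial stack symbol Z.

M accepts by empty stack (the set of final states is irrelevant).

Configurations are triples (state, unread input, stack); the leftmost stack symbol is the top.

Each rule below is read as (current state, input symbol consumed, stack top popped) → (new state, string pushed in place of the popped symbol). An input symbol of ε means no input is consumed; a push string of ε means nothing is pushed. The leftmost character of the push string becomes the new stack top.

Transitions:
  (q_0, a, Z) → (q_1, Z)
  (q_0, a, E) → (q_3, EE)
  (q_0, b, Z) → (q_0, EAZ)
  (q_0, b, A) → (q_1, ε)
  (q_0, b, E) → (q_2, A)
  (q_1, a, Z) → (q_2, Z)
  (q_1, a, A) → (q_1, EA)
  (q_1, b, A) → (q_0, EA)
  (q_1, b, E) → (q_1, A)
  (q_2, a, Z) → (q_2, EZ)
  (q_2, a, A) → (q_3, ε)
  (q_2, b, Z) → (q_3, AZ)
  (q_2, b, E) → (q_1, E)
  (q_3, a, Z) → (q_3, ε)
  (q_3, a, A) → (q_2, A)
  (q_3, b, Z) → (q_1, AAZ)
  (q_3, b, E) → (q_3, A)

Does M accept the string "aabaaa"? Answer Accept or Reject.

Accept

(q_0, aabaaa, Z)
  read a, top Z: go to q_1, push Z → (q_1, abaaa, Z)
  read a, top Z: go to q_2, push Z → (q_2, baaa, Z)
  read b, top Z: go to q_3, push AZ → (q_3, aaa, AZ)
  read a, top A: go to q_2, push A → (q_2, aa, AZ)
  read a, top A: go to q_3, push ε → (q_3, a, Z)
  read a, top Z: go to q_3, push ε → (q_3, ε, ε)
All input consumed and the stack is empty.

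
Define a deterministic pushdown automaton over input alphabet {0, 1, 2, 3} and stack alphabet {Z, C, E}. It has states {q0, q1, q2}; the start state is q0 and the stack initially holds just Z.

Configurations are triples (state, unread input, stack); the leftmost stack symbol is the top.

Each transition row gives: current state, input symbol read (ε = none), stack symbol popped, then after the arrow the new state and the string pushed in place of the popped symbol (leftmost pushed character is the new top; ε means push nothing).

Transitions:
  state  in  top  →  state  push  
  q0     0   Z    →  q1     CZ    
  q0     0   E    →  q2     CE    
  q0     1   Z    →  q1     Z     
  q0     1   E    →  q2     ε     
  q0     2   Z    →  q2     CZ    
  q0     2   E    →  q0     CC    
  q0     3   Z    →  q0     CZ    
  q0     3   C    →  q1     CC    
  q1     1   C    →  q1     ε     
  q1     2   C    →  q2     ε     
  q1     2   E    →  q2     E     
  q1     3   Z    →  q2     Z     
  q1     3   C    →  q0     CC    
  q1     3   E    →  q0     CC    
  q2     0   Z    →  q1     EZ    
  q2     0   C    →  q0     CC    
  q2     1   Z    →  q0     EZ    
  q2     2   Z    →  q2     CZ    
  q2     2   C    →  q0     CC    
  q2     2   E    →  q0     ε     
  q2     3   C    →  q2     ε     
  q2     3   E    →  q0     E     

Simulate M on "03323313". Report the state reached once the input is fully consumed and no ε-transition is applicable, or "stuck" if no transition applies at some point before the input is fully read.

(q0, 03323313, Z)
  read 0, top Z: go to q1, push CZ → (q1, 3323313, CZ)
  read 3, top C: go to q0, push CC → (q0, 323313, CCZ)
  read 3, top C: go to q1, push CC → (q1, 23313, CCCZ)
  read 2, top C: go to q2, push ε → (q2, 3313, CCZ)
  read 3, top C: go to q2, push ε → (q2, 313, CZ)
  read 3, top C: go to q2, push ε → (q2, 13, Z)
  read 1, top Z: go to q0, push EZ → (q0, 3, EZ)
No transition for (q0, 3, top E); M blocks with input 3 remaining.

stuck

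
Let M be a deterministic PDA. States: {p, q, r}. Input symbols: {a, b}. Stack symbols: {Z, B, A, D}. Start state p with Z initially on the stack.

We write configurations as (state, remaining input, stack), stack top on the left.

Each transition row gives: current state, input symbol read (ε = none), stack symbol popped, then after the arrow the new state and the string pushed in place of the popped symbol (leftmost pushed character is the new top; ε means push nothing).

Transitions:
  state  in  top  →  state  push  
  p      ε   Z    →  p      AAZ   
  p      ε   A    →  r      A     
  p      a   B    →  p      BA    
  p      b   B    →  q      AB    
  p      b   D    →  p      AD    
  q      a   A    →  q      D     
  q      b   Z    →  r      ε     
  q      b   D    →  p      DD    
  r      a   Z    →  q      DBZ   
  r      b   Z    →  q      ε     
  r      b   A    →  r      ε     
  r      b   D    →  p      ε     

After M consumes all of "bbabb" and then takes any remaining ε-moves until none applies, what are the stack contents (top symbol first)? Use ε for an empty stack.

ADDBZ

(p, bbabb, Z) ⊢ (p, bbabb, AAZ) ⊢ (r, bbabb, AAZ) ⊢ (r, babb, AZ) ⊢ (r, abb, Z) ⊢ (q, bb, DBZ) ⊢ (p, b, DDBZ) ⊢ (p, ε, ADDBZ) ⊢ (r, ε, ADDBZ)
All input consumed in state r with stack ADDBZ.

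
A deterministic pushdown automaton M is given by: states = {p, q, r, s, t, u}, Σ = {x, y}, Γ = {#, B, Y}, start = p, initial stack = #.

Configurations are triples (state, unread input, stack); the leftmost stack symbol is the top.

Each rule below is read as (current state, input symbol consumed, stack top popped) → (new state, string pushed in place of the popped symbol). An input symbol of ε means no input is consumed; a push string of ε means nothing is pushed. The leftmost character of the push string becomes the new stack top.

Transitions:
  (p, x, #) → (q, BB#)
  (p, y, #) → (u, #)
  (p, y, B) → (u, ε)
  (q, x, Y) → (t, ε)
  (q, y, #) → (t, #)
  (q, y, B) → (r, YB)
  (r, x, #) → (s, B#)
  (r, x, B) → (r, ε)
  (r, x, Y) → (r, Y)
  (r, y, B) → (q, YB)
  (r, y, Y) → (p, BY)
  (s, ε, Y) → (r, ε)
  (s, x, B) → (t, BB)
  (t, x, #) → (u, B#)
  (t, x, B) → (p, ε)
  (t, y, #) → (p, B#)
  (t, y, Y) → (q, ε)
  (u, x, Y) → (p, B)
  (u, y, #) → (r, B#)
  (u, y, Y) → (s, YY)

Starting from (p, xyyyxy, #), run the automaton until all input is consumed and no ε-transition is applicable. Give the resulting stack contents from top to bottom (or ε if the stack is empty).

BB#

(p, xyyyxy, #)
  read x, top #: go to q, push BB# → (q, yyyxy, BB#)
  read y, top B: go to r, push YB → (r, yyxy, YBB#)
  read y, top Y: go to p, push BY → (p, yxy, BYBB#)
  read y, top B: go to u, push ε → (u, xy, YBB#)
  read x, top Y: go to p, push B → (p, y, BBB#)
  read y, top B: go to u, push ε → (u, ε, BB#)
All input consumed in state u with stack BB#.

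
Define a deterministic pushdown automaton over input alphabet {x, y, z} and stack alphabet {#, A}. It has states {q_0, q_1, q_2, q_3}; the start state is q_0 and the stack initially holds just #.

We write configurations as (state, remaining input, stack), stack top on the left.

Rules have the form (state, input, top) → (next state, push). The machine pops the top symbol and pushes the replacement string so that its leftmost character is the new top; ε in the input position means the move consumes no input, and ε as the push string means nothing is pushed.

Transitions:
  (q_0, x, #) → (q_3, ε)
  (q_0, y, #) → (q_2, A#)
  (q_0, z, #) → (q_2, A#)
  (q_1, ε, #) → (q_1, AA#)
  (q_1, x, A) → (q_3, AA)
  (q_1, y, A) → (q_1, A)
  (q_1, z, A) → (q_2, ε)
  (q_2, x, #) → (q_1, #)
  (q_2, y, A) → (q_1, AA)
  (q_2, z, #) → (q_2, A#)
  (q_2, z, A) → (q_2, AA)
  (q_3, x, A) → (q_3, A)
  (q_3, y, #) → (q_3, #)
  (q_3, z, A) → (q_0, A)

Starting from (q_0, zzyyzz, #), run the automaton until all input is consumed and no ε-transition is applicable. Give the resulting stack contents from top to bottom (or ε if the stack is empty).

AAA#

(q_0, zzyyzz, #)
  read z, top #: go to q_2, push A# → (q_2, zyyzz, A#)
  read z, top A: go to q_2, push AA → (q_2, yyzz, AA#)
  read y, top A: go to q_1, push AA → (q_1, yzz, AAA#)
  read y, top A: go to q_1, push A → (q_1, zz, AAA#)
  read z, top A: go to q_2, push ε → (q_2, z, AA#)
  read z, top A: go to q_2, push AA → (q_2, ε, AAA#)
All input consumed in state q_2 with stack AAA#.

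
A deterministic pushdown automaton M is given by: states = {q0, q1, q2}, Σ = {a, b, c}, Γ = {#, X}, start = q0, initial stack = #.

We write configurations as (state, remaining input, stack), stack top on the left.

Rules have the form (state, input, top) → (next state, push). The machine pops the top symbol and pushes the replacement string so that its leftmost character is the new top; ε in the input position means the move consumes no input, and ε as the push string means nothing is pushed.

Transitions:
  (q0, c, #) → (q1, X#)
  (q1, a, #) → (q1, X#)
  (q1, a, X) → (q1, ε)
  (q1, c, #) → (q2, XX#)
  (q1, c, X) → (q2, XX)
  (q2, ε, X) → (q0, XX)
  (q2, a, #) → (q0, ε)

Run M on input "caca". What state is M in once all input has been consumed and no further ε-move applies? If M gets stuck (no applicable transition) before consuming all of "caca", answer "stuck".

stuck

(q0, caca, #)
  read c, top #: go to q1, push X# → (q1, aca, X#)
  read a, top X: go to q1, push ε → (q1, ca, #)
  read c, top #: go to q2, push XX# → (q2, a, XX#)
  ε-move, top X: go to q0, push XX → (q0, a, XXX#)
No transition for (q0, a, top X); M blocks with input a remaining.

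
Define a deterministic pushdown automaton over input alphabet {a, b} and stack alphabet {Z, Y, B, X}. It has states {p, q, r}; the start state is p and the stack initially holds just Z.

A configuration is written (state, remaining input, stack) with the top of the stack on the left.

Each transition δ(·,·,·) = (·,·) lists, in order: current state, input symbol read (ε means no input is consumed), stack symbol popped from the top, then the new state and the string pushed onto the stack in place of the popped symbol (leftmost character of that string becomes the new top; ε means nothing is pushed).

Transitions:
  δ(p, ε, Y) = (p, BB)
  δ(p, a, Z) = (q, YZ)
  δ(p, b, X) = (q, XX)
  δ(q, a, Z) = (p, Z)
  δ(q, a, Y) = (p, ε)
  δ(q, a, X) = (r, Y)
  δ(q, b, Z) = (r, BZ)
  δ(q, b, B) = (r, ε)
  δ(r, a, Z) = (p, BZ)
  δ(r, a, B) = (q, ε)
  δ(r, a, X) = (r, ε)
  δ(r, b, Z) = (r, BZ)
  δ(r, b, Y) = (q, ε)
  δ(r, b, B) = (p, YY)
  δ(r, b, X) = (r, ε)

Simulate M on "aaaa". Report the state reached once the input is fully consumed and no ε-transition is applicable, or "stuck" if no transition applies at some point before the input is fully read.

(p, aaaa, Z) ⊢ (q, aaa, YZ) ⊢ (p, aa, Z) ⊢ (q, a, YZ) ⊢ (p, ε, Z)
All input consumed; M is in state p.

p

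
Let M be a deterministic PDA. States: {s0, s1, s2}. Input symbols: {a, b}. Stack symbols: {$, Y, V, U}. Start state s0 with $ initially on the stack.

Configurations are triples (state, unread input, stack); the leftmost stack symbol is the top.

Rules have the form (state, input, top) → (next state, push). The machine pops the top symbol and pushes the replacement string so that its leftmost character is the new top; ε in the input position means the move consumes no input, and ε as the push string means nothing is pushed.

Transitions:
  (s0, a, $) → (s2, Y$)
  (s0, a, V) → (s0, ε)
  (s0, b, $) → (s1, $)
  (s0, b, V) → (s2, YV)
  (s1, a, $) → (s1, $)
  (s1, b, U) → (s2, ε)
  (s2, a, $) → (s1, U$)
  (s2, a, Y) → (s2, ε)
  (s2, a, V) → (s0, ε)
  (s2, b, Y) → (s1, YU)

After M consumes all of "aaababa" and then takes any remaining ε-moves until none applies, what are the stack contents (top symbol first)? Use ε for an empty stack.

(s0, aaababa, $)
  read a, top $: go to s2, push Y$ → (s2, aababa, Y$)
  read a, top Y: go to s2, push ε → (s2, ababa, $)
  read a, top $: go to s1, push U$ → (s1, baba, U$)
  read b, top U: go to s2, push ε → (s2, aba, $)
  read a, top $: go to s1, push U$ → (s1, ba, U$)
  read b, top U: go to s2, push ε → (s2, a, $)
  read a, top $: go to s1, push U$ → (s1, ε, U$)
All input consumed in state s1 with stack U$.

U$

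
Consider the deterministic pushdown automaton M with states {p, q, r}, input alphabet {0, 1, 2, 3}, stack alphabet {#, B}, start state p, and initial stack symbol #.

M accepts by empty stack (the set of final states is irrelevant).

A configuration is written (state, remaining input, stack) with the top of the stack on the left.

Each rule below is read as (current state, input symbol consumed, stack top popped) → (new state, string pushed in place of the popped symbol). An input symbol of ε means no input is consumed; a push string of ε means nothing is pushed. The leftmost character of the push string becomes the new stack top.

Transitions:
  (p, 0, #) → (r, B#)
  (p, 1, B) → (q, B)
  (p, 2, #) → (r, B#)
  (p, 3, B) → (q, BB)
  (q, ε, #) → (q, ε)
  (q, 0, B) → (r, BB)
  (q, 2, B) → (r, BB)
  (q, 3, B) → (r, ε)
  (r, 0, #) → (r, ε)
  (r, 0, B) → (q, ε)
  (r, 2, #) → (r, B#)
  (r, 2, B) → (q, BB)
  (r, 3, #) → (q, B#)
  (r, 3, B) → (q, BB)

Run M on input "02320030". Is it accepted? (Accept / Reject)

Accept

(p, 02320030, #)
  read 0, top #: go to r, push B# → (r, 2320030, B#)
  read 2, top B: go to q, push BB → (q, 320030, BB#)
  read 3, top B: go to r, push ε → (r, 20030, B#)
  read 2, top B: go to q, push BB → (q, 0030, BB#)
  read 0, top B: go to r, push BB → (r, 030, BBB#)
  read 0, top B: go to q, push ε → (q, 30, BB#)
  read 3, top B: go to r, push ε → (r, 0, B#)
  read 0, top B: go to q, push ε → (q, ε, #)
  ε-move, top #: go to q, push ε → (q, ε, ε)
All input consumed and the stack is empty.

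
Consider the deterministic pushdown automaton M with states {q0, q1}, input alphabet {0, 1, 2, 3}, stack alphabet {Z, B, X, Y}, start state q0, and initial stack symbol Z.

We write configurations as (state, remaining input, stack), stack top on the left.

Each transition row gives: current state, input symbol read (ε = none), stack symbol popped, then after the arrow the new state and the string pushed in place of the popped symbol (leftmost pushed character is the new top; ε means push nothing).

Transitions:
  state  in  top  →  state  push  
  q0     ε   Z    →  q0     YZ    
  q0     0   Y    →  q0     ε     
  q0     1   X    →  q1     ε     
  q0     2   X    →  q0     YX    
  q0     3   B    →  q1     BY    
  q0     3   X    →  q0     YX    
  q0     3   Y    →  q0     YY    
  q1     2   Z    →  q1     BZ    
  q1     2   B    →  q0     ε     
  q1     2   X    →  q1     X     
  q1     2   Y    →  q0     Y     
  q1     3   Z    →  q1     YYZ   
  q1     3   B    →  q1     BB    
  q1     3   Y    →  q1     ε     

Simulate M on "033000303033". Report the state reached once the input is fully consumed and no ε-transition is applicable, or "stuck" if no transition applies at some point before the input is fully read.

q0

(q0, 033000303033, Z) ⊢ (q0, 033000303033, YZ) ⊢ (q0, 33000303033, Z) ⊢ (q0, 33000303033, YZ) ⊢ (q0, 3000303033, YYZ) ⊢ (q0, 000303033, YYYZ) ⊢ (q0, 00303033, YYZ) ⊢ (q0, 0303033, YZ) ⊢ (q0, 303033, Z) ⊢ (q0, 303033, YZ) ⊢ (q0, 03033, YYZ) ⊢ (q0, 3033, YZ) ⊢ (q0, 033, YYZ) ⊢ (q0, 33, YZ) ⊢ (q0, 3, YYZ) ⊢ (q0, ε, YYYZ)
All input consumed; M is in state q0.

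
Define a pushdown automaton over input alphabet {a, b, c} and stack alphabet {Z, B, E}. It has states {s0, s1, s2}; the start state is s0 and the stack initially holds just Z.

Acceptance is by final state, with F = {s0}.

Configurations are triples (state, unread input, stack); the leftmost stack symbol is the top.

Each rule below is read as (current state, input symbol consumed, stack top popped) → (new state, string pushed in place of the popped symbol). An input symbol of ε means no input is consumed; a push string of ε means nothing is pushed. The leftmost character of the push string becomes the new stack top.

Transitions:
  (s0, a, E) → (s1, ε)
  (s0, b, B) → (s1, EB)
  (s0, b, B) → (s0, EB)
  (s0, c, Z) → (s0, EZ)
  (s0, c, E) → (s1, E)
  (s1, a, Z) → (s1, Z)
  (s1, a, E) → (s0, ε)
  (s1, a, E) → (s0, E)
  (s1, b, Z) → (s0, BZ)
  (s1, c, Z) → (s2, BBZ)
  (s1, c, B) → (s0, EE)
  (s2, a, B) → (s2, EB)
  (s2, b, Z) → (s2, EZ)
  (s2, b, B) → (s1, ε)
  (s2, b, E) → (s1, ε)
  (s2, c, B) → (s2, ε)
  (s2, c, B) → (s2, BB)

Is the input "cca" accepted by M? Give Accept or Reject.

One accepting computation: (s0, cca, Z) ⊢ (s0, ca, EZ) ⊢ (s1, a, EZ) ⊢ (s0, ε, Z)
All input consumed and state s0 ∈ F.

Accept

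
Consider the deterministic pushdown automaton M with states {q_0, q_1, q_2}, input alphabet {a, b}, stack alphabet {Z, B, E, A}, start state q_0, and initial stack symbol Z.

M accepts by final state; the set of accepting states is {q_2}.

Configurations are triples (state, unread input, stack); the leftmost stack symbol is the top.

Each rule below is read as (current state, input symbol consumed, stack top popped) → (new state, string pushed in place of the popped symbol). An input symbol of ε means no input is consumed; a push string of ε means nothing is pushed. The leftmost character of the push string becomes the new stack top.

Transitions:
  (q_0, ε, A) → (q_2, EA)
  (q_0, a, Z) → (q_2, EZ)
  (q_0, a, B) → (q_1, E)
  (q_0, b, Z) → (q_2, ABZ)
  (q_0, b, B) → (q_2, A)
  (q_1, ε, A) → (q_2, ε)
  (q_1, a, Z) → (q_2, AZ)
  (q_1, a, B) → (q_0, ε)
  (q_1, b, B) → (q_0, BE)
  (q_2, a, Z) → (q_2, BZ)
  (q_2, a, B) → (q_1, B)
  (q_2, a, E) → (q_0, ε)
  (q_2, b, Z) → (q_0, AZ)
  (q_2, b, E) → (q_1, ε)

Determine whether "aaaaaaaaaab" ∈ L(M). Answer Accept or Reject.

Accept

(q_0, aaaaaaaaaab, Z) ⊢ (q_2, aaaaaaaaab, EZ) ⊢ (q_0, aaaaaaaab, Z) ⊢ (q_2, aaaaaaab, EZ) ⊢ (q_0, aaaaaab, Z) ⊢ (q_2, aaaaab, EZ) ⊢ (q_0, aaaab, Z) ⊢ (q_2, aaab, EZ) ⊢ (q_0, aab, Z) ⊢ (q_2, ab, EZ) ⊢ (q_0, b, Z) ⊢ (q_2, ε, ABZ)
All input consumed; state q_2 ∈ F.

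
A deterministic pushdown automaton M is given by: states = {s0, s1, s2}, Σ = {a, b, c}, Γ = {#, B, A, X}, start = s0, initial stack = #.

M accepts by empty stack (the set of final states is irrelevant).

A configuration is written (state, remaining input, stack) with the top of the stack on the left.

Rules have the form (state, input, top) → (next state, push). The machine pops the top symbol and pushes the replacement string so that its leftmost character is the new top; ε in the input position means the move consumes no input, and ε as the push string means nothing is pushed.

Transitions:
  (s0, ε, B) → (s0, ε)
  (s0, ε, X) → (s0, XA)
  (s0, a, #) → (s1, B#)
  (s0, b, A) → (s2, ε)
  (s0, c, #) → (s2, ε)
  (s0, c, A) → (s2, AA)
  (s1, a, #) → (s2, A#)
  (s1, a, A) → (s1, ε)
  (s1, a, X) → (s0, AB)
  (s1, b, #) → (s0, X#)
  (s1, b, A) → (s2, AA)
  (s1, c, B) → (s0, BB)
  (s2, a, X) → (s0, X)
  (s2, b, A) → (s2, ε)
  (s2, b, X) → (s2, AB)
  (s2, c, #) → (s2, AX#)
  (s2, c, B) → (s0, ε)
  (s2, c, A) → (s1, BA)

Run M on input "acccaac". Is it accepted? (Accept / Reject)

(s0, acccaac, #)
  read a, top #: go to s1, push B# → (s1, cccaac, B#)
  read c, top B: go to s0, push BB → (s0, ccaac, BB#)
  ε-move, top B: go to s0, push ε → (s0, ccaac, B#)
  ε-move, top B: go to s0, push ε → (s0, ccaac, #)
  read c, top #: go to s2, push ε → (s2, caac, ε)
No transition applies at (s2, caac, ε); input not fully consumed.

Reject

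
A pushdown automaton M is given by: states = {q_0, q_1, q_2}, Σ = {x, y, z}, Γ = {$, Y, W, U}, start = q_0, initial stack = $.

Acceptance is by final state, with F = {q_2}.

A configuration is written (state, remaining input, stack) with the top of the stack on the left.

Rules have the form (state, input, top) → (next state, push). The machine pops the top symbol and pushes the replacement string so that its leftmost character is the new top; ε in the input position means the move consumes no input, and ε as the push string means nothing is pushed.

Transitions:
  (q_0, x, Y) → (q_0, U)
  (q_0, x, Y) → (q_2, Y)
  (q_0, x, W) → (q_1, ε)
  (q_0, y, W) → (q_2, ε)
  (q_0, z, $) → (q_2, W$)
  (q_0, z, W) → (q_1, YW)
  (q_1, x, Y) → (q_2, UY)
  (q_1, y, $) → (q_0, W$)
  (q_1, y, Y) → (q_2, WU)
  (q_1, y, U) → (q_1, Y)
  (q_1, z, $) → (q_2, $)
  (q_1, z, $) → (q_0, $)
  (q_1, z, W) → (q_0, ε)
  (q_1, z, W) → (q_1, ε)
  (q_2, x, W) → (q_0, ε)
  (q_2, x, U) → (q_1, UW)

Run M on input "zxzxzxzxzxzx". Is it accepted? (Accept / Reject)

Reject

No computation consumes all input and reaches a final state.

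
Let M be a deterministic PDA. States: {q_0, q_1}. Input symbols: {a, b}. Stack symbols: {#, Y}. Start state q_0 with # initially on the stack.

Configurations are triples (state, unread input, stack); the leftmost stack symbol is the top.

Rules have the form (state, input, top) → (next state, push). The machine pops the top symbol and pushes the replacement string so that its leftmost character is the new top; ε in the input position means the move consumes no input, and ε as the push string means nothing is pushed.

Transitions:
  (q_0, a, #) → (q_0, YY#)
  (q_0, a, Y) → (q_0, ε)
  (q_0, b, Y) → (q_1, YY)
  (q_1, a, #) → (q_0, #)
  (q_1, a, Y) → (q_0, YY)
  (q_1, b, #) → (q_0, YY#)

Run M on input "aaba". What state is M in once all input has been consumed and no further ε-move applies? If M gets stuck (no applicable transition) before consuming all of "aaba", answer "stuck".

q_0

(q_0, aaba, #)
  read a, top #: go to q_0, push YY# → (q_0, aba, YY#)
  read a, top Y: go to q_0, push ε → (q_0, ba, Y#)
  read b, top Y: go to q_1, push YY → (q_1, a, YY#)
  read a, top Y: go to q_0, push YY → (q_0, ε, YYY#)
All input consumed; M is in state q_0.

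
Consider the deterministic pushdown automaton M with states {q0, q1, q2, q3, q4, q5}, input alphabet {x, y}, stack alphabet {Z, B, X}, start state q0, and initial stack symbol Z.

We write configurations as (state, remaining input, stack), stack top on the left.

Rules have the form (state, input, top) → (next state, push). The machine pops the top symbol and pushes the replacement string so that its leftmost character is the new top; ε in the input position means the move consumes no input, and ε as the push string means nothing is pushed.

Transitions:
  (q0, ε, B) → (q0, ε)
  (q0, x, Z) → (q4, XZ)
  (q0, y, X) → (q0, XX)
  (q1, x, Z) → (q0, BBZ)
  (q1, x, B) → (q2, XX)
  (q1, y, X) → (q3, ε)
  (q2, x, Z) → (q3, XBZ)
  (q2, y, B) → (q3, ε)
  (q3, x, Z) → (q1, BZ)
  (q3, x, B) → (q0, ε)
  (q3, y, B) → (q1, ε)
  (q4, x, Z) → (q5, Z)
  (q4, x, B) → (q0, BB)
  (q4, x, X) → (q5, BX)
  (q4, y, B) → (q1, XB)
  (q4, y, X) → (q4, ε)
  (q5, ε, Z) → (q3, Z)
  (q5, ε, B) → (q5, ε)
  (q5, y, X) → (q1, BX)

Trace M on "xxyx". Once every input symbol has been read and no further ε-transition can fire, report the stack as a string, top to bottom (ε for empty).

XXXZ

(q0, xxyx, Z)
  read x, top Z: go to q4, push XZ → (q4, xyx, XZ)
  read x, top X: go to q5, push BX → (q5, yx, BXZ)
  ε-move, top B: go to q5, push ε → (q5, yx, XZ)
  read y, top X: go to q1, push BX → (q1, x, BXZ)
  read x, top B: go to q2, push XX → (q2, ε, XXXZ)
All input consumed in state q2 with stack XXXZ.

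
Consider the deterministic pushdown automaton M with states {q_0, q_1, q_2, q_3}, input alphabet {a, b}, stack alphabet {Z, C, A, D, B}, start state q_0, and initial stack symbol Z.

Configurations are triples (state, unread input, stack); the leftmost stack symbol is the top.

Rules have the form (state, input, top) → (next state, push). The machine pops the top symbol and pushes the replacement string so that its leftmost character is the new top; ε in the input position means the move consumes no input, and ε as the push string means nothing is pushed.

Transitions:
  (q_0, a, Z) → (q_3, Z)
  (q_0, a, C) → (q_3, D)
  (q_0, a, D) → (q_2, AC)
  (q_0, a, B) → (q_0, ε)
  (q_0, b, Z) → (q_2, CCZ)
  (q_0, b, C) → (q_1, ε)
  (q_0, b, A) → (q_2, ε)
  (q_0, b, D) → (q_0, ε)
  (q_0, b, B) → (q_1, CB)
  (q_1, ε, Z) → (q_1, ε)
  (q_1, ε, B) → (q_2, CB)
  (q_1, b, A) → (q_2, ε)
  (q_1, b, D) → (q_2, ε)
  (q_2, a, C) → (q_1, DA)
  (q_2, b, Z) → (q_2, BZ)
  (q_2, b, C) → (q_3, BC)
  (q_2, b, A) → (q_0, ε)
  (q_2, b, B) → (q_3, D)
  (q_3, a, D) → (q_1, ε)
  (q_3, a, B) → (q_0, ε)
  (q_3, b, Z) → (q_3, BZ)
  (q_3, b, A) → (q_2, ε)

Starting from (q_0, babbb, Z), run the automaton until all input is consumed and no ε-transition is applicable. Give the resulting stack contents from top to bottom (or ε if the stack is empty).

ε

(q_0, babbb, Z)
  read b, top Z: go to q_2, push CCZ → (q_2, abbb, CCZ)
  read a, top C: go to q_1, push DA → (q_1, bbb, DACZ)
  read b, top D: go to q_2, push ε → (q_2, bb, ACZ)
  read b, top A: go to q_0, push ε → (q_0, b, CZ)
  read b, top C: go to q_1, push ε → (q_1, ε, Z)
  ε-move, top Z: go to q_1, push ε → (q_1, ε, ε)
All input consumed in state q_1 with stack ε.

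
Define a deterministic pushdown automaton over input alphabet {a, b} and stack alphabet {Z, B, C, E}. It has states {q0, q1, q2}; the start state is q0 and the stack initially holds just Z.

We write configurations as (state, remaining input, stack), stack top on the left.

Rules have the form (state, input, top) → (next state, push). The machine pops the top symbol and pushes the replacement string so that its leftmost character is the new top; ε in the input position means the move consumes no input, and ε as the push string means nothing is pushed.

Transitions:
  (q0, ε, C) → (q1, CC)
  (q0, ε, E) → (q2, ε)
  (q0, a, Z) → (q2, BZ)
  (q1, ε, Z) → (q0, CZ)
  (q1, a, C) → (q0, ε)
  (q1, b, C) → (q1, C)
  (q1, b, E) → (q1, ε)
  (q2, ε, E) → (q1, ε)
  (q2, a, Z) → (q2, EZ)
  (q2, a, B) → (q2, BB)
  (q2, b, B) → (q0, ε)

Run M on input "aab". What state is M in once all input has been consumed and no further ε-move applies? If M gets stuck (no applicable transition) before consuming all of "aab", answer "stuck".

q0

(q0, aab, Z)
  read a, top Z: go to q2, push BZ → (q2, ab, BZ)
  read a, top B: go to q2, push BB → (q2, b, BBZ)
  read b, top B: go to q0, push ε → (q0, ε, BZ)
All input consumed; M is in state q0.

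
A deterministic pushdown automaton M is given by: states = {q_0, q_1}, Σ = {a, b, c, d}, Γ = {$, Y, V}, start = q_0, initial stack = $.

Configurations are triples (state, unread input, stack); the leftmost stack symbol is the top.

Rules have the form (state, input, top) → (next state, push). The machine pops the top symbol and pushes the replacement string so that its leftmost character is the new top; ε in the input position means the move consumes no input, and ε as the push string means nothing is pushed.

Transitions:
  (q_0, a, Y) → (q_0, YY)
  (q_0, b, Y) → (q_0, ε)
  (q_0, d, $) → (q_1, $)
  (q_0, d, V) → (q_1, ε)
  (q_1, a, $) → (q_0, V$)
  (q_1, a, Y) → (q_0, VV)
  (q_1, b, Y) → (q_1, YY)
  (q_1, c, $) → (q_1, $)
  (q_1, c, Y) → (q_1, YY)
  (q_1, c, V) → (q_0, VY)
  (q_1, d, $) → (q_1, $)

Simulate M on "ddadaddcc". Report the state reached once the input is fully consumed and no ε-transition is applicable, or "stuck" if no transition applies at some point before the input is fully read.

q_1

(q_0, ddadaddcc, $)
  read d, top $: go to q_1, push $ → (q_1, dadaddcc, $)
  read d, top $: go to q_1, push $ → (q_1, adaddcc, $)
  read a, top $: go to q_0, push V$ → (q_0, daddcc, V$)
  read d, top V: go to q_1, push ε → (q_1, addcc, $)
  read a, top $: go to q_0, push V$ → (q_0, ddcc, V$)
  read d, top V: go to q_1, push ε → (q_1, dcc, $)
  read d, top $: go to q_1, push $ → (q_1, cc, $)
  read c, top $: go to q_1, push $ → (q_1, c, $)
  read c, top $: go to q_1, push $ → (q_1, ε, $)
All input consumed; M is in state q_1.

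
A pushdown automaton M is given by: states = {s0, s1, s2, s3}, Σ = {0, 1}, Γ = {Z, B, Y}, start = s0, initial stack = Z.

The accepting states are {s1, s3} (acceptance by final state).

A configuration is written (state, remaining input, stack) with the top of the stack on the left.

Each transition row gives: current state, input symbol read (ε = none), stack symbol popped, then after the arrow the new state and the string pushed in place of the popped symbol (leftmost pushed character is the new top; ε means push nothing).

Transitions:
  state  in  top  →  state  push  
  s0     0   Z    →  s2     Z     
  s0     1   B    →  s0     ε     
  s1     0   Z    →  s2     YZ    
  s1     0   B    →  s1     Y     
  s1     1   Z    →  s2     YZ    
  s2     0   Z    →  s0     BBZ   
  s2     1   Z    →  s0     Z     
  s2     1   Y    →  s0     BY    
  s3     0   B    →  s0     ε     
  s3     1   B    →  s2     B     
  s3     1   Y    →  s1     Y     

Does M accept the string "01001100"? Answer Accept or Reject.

No computation consumes all input and reaches a final state.

Reject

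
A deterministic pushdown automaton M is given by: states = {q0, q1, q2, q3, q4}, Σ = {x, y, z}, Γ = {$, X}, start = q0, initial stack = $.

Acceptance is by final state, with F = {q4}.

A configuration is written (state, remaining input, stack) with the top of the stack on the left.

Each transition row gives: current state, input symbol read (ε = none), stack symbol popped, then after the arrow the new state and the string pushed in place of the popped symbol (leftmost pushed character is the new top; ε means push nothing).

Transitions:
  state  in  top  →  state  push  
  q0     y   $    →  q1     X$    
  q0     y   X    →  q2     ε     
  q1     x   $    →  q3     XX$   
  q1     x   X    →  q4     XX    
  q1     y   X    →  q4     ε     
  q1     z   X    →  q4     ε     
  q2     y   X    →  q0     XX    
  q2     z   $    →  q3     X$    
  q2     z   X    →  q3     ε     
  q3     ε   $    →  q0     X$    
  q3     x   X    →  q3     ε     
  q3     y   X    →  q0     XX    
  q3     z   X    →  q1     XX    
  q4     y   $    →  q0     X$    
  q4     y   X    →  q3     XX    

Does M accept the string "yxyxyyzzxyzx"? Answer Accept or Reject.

(q0, yxyxyyzzxyzx, $)
  read y, top $: go to q1, push X$ → (q1, xyxyyzzxyzx, X$)
  read x, top X: go to q4, push XX → (q4, yxyyzzxyzx, XX$)
  read y, top X: go to q3, push XX → (q3, xyyzzxyzx, XXX$)
  read x, top X: go to q3, push ε → (q3, yyzzxyzx, XX$)
  read y, top X: go to q0, push XX → (q0, yzzxyzx, XXX$)
  read y, top X: go to q2, push ε → (q2, zzxyzx, XX$)
  read z, top X: go to q3, push ε → (q3, zxyzx, X$)
  read z, top X: go to q1, push XX → (q1, xyzx, XX$)
  read x, top X: go to q4, push XX → (q4, yzx, XXX$)
  read y, top X: go to q3, push XX → (q3, zx, XXXX$)
  read z, top X: go to q1, push XX → (q1, x, XXXXX$)
  read x, top X: go to q4, push XX → (q4, ε, XXXXXX$)
All input consumed; state q4 ∈ F.

Accept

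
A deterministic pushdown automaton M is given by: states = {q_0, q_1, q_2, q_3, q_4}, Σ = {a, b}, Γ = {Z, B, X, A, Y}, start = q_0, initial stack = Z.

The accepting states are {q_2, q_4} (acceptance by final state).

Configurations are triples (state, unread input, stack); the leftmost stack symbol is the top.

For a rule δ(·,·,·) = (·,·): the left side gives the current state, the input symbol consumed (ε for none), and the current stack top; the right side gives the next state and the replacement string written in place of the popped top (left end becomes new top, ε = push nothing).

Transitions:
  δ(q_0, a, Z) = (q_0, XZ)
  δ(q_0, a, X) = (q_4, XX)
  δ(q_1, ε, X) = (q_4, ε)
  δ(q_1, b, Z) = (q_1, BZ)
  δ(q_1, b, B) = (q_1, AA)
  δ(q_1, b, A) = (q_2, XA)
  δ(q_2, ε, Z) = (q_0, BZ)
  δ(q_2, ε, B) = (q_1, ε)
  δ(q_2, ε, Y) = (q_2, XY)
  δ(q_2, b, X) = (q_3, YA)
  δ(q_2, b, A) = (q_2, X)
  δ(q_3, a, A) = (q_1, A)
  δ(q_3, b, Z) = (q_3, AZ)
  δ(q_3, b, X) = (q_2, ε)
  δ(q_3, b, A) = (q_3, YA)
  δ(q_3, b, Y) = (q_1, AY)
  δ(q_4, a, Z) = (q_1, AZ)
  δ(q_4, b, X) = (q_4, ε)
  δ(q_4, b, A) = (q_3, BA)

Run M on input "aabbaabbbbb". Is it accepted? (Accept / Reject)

(q_0, aabbaabbbbb, Z)
  read a, top Z: go to q_0, push XZ → (q_0, abbaabbbbb, XZ)
  read a, top X: go to q_4, push XX → (q_4, bbaabbbbb, XXZ)
  read b, top X: go to q_4, push ε → (q_4, baabbbbb, XZ)
  read b, top X: go to q_4, push ε → (q_4, aabbbbb, Z)
  read a, top Z: go to q_1, push AZ → (q_1, abbbbb, AZ)
No transition applies at (q_1, abbbbb, AZ); input not fully consumed.

Reject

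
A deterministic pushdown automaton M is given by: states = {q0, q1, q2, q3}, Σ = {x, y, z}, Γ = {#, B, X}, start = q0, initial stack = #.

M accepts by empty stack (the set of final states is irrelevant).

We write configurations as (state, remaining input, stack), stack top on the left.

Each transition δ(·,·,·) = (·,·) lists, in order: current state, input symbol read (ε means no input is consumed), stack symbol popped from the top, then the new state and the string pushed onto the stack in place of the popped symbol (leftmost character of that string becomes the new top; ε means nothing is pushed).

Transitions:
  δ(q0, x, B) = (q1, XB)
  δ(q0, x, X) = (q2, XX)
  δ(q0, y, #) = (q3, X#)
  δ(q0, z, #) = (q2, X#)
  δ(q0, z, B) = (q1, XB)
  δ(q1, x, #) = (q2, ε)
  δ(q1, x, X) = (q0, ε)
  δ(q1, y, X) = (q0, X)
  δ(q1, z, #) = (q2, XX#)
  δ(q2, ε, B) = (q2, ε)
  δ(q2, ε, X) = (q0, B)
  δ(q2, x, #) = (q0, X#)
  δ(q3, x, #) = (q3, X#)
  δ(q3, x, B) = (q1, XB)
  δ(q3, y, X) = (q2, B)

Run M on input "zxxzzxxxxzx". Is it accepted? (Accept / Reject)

Reject

(q0, zxxzzxxxxzx, #) ⊢ (q2, xxzzxxxxzx, X#) ⊢ (q0, xxzzxxxxzx, B#) ⊢ (q1, xzzxxxxzx, XB#) ⊢ (q0, zzxxxxzx, B#) ⊢ (q1, zxxxxzx, XB#)
No transition applies at (q1, zxxxxzx, XB#); input not fully consumed.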